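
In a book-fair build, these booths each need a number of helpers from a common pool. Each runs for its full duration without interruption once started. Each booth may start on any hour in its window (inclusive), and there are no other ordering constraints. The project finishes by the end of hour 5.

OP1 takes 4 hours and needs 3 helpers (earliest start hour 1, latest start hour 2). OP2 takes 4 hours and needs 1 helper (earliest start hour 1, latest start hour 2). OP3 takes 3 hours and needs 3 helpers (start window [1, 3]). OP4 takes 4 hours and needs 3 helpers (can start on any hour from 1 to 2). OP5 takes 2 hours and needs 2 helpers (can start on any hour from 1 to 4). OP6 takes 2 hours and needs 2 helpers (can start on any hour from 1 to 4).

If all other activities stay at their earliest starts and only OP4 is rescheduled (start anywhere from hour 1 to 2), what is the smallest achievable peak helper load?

OP4@1: h1:14  h2:14  h3:10  h4:7  h5:0 → peak 14
OP4@2: h1:11  h2:14  h3:10  h4:7  h5:3 → peak 14
Best is OP4@1, peak 14.

14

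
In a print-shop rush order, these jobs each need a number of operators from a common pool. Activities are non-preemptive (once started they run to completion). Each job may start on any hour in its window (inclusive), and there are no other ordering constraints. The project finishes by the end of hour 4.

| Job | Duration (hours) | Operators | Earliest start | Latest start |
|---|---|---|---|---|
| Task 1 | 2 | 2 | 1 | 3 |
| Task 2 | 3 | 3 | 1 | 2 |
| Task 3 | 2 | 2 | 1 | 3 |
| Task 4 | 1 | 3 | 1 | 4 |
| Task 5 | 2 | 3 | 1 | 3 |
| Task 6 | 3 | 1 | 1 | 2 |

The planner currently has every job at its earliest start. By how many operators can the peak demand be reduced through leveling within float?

Early-start peak: h1:14  h2:11  h3:4  h4:0 ⇒ 14.
Leveled (Task 1@1, Task 2@1, Task 3@1, Task 4@4, Task 5@3, Task 6@1): h1:8  h2:8  h3:7  h4:6 ⇒ 8.
Reduction 14 − 8 = 6.

6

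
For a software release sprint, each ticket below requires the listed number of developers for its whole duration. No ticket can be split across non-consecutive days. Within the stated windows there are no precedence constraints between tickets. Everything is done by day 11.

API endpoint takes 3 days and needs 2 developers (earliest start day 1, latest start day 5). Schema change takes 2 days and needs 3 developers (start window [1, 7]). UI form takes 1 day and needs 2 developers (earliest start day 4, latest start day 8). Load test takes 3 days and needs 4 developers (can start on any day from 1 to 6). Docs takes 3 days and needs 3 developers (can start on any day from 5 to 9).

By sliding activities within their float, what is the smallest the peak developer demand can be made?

Early-start (API endpoint@1, Schema change@1, UI form@4, Load test@1, Docs@5) gives peak 9: d1:9  d2:9  d3:6  d4:2  d5:3  d6:3  d7:3  d8:0  d9:0  d10:0  d11:0.
Shift API endpoint→3, Load test→6, Docs→9.
Schedule API endpoint@3, Schema change@1, UI form@4, Load test@6, Docs@9: d1:3  d2:3  d3:2  d4:4  d5:2  d6:4  d7:4  d8:4  d9:3  d10:3  d11:3 — peak 4.
Total developer-days = 35 over 11 days ⇒ peak ≥ ⌈35/11⌉ = 4, so 4 is optimal.

4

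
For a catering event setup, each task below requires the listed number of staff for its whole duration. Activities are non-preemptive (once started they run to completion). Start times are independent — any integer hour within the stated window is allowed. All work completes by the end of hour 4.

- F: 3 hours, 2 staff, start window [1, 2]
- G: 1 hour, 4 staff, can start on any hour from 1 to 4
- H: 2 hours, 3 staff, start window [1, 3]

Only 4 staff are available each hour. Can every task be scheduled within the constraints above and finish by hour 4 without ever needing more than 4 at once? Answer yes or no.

no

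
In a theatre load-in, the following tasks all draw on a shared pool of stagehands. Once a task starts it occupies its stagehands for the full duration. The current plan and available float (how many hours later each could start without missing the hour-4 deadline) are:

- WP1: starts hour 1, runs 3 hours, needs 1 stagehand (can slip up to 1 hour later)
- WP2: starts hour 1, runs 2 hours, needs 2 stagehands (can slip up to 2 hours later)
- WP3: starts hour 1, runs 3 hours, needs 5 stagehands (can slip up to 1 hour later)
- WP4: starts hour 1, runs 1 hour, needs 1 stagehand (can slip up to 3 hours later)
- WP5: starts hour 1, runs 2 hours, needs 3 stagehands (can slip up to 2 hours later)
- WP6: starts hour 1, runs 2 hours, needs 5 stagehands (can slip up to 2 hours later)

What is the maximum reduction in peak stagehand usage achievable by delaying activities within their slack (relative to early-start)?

Early-start peak: h1:17  h2:16  h3:6  h4:0 ⇒ 17.
Leveled (WP1@1, WP2@1, WP3@1, WP4@4, WP5@1, WP6@3): h1:11  h2:11  h3:11  h4:6 ⇒ 11.
Reduction 17 − 11 = 6.

6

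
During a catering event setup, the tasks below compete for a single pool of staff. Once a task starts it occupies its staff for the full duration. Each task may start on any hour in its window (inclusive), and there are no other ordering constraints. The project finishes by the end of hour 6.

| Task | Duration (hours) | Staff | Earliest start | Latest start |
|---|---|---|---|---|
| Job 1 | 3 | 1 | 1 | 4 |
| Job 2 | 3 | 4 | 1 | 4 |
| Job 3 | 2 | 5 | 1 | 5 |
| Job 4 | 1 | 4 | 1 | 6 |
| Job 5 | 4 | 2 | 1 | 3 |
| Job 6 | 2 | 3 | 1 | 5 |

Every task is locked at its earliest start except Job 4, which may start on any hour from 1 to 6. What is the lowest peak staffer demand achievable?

15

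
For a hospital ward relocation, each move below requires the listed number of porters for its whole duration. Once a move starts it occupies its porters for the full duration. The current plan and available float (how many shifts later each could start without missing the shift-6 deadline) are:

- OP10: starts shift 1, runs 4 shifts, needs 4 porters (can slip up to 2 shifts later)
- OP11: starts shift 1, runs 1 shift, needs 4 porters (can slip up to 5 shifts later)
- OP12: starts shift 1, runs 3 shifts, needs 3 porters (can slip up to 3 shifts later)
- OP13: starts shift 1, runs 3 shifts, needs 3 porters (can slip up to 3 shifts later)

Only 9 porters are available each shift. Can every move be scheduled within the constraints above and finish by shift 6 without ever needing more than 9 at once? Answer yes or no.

yes

Schedule OP10@1, OP11@5, OP12@1, OP13@4: s1:7  s2:7  s3:7  s4:7  s5:7  s6:3 — peak 7 ≤ 9.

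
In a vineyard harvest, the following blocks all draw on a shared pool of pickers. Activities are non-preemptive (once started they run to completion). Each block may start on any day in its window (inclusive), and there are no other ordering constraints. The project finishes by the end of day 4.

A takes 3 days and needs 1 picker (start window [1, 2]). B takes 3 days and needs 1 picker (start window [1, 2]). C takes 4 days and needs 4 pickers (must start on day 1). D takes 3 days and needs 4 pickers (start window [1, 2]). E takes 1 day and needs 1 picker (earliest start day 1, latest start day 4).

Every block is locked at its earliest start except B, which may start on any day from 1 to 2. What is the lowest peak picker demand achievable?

B@1: d1:11  d2:10  d3:10  d4:4 → peak 11
B@2: d1:10  d2:10  d3:10  d4:5 → peak 10
Best is B@2, peak 10.

10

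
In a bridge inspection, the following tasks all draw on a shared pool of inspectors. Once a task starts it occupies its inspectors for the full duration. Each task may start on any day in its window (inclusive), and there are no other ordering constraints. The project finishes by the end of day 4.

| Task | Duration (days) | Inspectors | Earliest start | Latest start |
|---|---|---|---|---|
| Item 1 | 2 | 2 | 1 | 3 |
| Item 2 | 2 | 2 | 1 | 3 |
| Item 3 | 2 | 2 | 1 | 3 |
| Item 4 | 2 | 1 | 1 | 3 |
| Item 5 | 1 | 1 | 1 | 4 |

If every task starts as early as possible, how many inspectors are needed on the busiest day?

Early-start schedule: Item 1@1, Item 2@1, Item 3@1, Item 4@1, Item 5@1.
Load per day: day 1: 8, day 2: 7, day 3: 0, day 4: 0.
Peak is 8.

8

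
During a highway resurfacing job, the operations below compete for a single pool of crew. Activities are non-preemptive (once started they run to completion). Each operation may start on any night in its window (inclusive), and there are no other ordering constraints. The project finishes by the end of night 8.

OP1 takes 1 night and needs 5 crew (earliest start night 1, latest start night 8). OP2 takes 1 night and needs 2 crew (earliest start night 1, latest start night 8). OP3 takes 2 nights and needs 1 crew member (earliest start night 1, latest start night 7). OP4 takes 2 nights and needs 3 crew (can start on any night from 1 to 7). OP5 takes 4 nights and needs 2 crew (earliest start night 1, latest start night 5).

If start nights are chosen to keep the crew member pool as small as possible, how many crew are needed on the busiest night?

5

Early-start (OP1@1, OP2@1, OP3@1, OP4@1, OP5@1) gives peak 13: n1:13  n2:6  n3:2  n4:2  n5:0  n6:0  n7:0  n8:0.
Shift OP2→2, OP3→2, OP4→3, OP5→4.
Schedule OP1@1, OP2@2, OP3@2, OP4@3, OP5@4: n1:5  n2:3  n3:4  n4:5  n5:2  n6:2  n7:2  n8:0 — peak 5.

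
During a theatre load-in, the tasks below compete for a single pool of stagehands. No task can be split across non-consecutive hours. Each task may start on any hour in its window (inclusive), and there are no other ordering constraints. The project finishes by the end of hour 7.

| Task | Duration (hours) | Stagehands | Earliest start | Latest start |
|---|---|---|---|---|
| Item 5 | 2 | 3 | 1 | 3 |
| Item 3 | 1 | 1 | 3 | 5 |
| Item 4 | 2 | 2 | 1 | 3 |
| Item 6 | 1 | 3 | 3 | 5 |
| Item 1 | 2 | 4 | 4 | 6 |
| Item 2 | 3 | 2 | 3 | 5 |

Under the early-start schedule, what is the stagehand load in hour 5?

At early start, hour 5 has: Item 1, Item 2.
Demand: 4 + 2 = 6.

6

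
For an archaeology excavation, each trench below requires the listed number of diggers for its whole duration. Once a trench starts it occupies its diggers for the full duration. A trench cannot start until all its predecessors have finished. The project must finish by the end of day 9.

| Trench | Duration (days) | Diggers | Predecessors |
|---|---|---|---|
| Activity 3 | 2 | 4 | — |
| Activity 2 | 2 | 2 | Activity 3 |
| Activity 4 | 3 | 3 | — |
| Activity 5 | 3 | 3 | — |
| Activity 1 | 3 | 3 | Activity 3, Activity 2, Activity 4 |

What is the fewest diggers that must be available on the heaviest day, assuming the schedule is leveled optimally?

6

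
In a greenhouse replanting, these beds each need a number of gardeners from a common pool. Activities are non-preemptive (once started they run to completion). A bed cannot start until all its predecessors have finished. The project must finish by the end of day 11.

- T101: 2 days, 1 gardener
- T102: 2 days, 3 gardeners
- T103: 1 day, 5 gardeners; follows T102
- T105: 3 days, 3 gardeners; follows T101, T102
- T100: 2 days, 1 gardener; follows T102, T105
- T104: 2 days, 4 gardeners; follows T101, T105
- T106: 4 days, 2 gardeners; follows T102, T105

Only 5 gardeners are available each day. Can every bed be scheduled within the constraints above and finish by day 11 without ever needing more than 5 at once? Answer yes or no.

The minimum achievable peak is 6; 5 < 6, so no feasible schedule stays within the cap.

no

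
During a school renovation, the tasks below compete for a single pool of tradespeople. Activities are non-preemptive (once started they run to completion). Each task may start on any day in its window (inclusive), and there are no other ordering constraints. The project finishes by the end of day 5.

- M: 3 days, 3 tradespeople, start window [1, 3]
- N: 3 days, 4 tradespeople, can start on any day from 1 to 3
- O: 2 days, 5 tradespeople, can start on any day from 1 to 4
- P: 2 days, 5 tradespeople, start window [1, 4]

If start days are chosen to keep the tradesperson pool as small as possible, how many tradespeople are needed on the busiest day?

9

Early-start (M@1, N@1, O@1, P@1) gives peak 17: d1:17  d2:17  d3:7  d4:0  d5:0.
Shift N→3, P→4.
Schedule M@1, N@3, O@1, P@4: d1:8  d2:8  d3:7  d4:9  d5:9 — peak 9.
Total tradesperson-days = 41 over 5 days ⇒ peak ≥ ⌈41/5⌉ = 9, so 9 is optimal.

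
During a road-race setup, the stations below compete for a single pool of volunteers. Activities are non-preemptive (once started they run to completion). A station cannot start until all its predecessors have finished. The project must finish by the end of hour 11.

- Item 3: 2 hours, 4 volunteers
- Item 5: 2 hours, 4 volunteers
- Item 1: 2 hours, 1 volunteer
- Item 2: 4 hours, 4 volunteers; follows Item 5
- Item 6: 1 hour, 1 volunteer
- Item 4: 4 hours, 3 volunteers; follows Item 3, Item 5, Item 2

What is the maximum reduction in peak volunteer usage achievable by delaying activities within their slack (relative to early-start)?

2

Early-start peak: h1:10  h2:9  h3:4  h4:4  h5:4  h6:4  h7:3  h8:3  h9:3  h10:3  h11:0 ⇒ 10.
Leveled (Item 3@1, Item 5@1, Item 1@3, Item 2@3, Item 6@3, Item 4@7): h1:8  h2:8  h3:6  h4:5  h5:4  h6:4  h7:3  h8:3  h9:3  h10:3  h11:0 ⇒ 8.
Reduction 10 − 8 = 2.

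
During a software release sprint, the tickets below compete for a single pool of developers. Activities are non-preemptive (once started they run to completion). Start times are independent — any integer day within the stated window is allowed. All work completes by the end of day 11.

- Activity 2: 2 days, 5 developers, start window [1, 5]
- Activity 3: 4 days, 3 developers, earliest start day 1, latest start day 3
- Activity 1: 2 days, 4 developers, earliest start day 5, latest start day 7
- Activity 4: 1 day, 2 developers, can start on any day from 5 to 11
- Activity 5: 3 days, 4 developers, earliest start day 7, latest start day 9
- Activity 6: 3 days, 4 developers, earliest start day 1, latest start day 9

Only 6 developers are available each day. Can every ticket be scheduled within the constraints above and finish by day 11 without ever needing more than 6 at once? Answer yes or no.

no

The minimum achievable peak is 7; 6 < 7, so no feasible schedule stays within the cap.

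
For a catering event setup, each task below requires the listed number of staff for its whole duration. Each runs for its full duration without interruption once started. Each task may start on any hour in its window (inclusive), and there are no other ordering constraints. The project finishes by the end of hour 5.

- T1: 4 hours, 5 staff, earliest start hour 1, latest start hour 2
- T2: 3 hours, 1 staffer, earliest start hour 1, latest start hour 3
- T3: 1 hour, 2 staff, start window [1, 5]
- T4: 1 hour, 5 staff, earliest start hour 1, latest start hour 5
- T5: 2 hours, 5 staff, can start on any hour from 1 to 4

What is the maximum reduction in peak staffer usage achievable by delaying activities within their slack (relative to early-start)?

Early-start peak: h1:18  h2:11  h3:6  h4:5  h5:0 ⇒ 18.
Leveled (T1@1, T2@1, T3@1, T4@5, T5@4): h1:8  h2:6  h3:6  h4:10  h5:10 ⇒ 10.
Reduction 18 − 10 = 8.

8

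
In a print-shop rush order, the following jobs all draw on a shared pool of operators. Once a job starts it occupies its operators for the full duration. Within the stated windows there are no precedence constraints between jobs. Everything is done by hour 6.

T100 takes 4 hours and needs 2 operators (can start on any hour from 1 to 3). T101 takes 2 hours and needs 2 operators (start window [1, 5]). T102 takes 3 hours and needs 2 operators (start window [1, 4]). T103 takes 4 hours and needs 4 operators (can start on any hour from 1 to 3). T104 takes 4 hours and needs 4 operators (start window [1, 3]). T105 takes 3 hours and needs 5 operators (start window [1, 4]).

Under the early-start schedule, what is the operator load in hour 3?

17

At early start, hour 3 has: T100, T102, T103, T104, T105.
Demand: 2 + 2 + 4 + 4 + 5 = 17.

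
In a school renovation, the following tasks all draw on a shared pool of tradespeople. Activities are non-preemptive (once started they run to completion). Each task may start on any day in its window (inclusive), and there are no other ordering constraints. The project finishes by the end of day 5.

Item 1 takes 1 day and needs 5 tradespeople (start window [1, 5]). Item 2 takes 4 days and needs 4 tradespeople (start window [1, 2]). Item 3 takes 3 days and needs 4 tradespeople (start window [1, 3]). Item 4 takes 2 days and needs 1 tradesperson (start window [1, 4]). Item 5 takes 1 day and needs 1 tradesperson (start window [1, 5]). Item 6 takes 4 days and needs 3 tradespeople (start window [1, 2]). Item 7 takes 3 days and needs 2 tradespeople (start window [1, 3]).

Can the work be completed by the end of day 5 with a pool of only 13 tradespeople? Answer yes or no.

Schedule Item 1@1, Item 2@1, Item 3@1, Item 4@4, Item 5@2, Item 6@2, Item 7@3: d1:13  d2:12  d3:13  d4:10  d5:6 — peak 13 ≤ 13.

yes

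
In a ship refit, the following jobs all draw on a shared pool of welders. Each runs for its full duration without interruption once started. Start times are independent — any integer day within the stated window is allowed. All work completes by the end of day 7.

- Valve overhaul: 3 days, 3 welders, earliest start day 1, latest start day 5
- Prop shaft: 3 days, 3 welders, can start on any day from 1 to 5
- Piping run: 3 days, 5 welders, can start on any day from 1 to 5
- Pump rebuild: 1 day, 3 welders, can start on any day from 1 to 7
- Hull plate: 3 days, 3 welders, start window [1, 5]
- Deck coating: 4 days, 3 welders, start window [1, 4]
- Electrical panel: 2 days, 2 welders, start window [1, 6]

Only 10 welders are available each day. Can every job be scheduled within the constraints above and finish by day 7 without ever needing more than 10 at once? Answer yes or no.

yes

Schedule Valve overhaul@1, Prop shaft@1, Piping run@4, Pump rebuild@7, Hull plate@1, Deck coating@4, Electrical panel@4: d1:9  d2:9  d3:9  d4:10  d5:10  d6:8  d7:6 — peak 10 ≤ 10.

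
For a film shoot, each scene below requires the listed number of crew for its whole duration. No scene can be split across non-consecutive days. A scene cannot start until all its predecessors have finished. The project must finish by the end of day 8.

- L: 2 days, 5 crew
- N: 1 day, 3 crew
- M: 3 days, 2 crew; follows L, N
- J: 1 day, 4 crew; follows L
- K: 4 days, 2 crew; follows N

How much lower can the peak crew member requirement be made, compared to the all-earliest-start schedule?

Early-start peak: d1:8  d2:7  d3:8  d4:4  d5:4  d6:0  d7:0  d8:0 ⇒ 8.
Leveled (L@1, N@3, M@4, J@8, K@4): d1:5  d2:5  d3:3  d4:4  d5:4  d6:4  d7:2  d8:4 ⇒ 5.
Reduction 8 − 5 = 3.

3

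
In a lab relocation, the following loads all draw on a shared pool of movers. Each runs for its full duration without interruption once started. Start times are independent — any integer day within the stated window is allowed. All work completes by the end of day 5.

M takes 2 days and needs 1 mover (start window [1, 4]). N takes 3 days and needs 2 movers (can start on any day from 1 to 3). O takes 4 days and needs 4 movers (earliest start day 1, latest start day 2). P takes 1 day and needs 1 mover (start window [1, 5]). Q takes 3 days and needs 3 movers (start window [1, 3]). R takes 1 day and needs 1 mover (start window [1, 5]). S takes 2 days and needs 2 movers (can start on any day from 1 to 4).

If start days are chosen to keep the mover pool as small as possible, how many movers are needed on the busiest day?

9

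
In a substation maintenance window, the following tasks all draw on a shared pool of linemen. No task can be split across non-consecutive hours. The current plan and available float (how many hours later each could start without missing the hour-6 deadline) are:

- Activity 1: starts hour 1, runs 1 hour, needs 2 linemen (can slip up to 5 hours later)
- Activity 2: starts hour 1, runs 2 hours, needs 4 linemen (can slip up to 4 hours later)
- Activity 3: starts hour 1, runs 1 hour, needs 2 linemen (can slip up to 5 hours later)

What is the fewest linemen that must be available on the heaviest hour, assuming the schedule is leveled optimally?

4

Early-start (Activity 1@1, Activity 2@1, Activity 3@1) gives peak 8: h1:8  h2:4  h3:0  h4:0  h5:0  h6:0.
Shift Activity 2→2.
Schedule Activity 1@1, Activity 2@2, Activity 3@1: h1:4  h2:4  h3:4  h4:0  h5:0  h6:0 — peak 4.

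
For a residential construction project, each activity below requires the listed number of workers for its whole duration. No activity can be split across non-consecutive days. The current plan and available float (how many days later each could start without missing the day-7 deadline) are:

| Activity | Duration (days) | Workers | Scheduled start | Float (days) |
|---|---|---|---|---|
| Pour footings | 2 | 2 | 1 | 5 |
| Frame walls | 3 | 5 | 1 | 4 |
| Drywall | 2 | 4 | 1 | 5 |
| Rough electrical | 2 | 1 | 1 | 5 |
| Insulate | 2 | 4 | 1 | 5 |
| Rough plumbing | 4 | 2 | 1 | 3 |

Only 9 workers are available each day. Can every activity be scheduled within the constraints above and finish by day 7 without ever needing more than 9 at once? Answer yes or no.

Schedule Pour footings@1, Frame walls@1, Drywall@4, Rough electrical@3, Insulate@6, Rough plumbing@4: d1:7  d2:7  d3:6  d4:7  d5:6  d6:6  d7:6 — peak 7 ≤ 9.

yes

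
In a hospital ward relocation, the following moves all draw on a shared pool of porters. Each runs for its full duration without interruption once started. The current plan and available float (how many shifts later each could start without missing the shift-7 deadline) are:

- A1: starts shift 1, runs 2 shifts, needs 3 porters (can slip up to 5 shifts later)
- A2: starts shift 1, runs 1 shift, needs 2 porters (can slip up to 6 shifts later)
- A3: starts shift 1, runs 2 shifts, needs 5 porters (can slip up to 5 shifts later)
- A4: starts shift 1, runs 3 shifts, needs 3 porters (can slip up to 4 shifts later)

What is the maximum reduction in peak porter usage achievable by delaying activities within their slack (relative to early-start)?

8

Early-start peak: s1:13  s2:11  s3:3  s4:0  s5:0  s6:0  s7:0 ⇒ 13.
Leveled (A1@1, A2@1, A3@3, A4@5): s1:5  s2:3  s3:5  s4:5  s5:3  s6:3  s7:3 ⇒ 5.
Reduction 13 − 5 = 8.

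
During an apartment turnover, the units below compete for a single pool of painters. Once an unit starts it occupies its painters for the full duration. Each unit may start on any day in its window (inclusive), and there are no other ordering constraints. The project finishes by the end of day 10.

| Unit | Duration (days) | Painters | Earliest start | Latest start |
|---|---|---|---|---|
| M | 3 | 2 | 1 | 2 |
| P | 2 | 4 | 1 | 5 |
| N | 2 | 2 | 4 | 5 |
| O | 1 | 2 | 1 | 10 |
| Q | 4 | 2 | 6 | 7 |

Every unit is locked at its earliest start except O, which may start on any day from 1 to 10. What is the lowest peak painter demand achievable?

6

O@1: d1:8  d2:6  d3:2  d4:2  d5:2  d6:2  d7:2  d8:2  d9:2  d10:0 → peak 8
O@2: d1:6  d2:8  d3:2  d4:2  d5:2  d6:2  d7:2  d8:2  d9:2  d10:0 → peak 8
O@3: d1:6  d2:6  d3:4  d4:2  d5:2  d6:2  d7:2  d8:2  d9:2  d10:0 → peak 6
O@4: d1:6  d2:6  d3:2  d4:4  d5:2  d6:2  d7:2  d8:2  d9:2  d10:0 → peak 6
O@5: d1:6  d2:6  d3:2  d4:2  d5:4  d6:2  d7:2  d8:2  d9:2  d10:0 → peak 6
O@6: d1:6  d2:6  d3:2  d4:2  d5:2  d6:4  d7:2  d8:2  d9:2  d10:0 → peak 6
O@7: d1:6  d2:6  d3:2  d4:2  d5:2  d6:2  d7:4  d8:2  d9:2  d10:0 → peak 6
O@8: d1:6  d2:6  d3:2  d4:2  d5:2  d6:2  d7:2  d8:4  d9:2  d10:0 → peak 6
O@9: d1:6  d2:6  d3:2  d4:2  d5:2  d6:2  d7:2  d8:2  d9:4  d10:0 → peak 6
O@10: d1:6  d2:6  d3:2  d4:2  d5:2  d6:2  d7:2  d8:2  d9:2  d10:2 → peak 6
Best is O@3, peak 6.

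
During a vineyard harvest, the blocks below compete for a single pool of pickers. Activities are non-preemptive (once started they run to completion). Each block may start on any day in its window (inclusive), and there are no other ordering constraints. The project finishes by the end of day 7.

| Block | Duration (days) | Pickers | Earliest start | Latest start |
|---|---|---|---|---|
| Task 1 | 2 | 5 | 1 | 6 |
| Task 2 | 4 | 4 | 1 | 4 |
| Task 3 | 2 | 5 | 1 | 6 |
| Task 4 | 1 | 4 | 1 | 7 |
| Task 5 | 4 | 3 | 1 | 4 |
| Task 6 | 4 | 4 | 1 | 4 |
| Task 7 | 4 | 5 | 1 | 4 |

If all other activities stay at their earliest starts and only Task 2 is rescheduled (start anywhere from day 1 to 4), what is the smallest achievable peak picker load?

Task 2@1: d1:30  d2:26  d3:16  d4:16  d5:0  d6:0  d7:0 → peak 30
Task 2@2: d1:26  d2:26  d3:16  d4:16  d5:4  d6:0  d7:0 → peak 26
Task 2@3: d1:26  d2:22  d3:16  d4:16  d5:4  d6:4  d7:0 → peak 26
Task 2@4: d1:26  d2:22  d3:12  d4:16  d5:4  d6:4  d7:4 → peak 26
Best is Task 2@2, peak 26.

26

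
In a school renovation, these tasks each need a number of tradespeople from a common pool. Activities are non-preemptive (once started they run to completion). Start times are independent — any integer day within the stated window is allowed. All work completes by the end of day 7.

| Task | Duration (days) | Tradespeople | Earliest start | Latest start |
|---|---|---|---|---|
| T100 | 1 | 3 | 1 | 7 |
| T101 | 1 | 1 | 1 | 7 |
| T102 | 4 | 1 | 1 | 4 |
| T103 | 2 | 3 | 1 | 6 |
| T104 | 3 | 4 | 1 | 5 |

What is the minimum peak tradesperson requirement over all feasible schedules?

Early-start (T100@1, T101@1, T102@1, T103@1, T104@1) gives peak 12: d1:12  d2:8  d3:5  d4:1  d5:0  d6:0  d7:0.
Shift T101→2, T103→3, T104→5.
Schedule T100@1, T101@2, T102@1, T103@3, T104@5: d1:4  d2:2  d3:4  d4:4  d5:4  d6:4  d7:4 — peak 4.
Total tradesperson-days = 26 over 7 days ⇒ peak ≥ ⌈26/7⌉ = 4, so 4 is optimal.

4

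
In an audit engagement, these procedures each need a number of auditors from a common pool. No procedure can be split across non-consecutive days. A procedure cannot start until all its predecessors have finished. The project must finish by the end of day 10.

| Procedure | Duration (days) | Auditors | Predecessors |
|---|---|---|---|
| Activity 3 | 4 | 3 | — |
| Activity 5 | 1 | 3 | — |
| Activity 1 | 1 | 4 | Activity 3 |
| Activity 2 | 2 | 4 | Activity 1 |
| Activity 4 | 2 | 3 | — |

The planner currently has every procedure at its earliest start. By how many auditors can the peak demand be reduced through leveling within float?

5

Early-start peak: d1:9  d2:6  d3:3  d4:3  d5:4  d6:4  d7:4  d8:0  d9:0  d10:0 ⇒ 9.
Leveled (Activity 3@1, Activity 5@5, Activity 1@6, Activity 2@7, Activity 4@9): d1:3  d2:3  d3:3  d4:3  d5:3  d6:4  d7:4  d8:4  d9:3  d10:3 ⇒ 4.
Reduction 9 − 4 = 5.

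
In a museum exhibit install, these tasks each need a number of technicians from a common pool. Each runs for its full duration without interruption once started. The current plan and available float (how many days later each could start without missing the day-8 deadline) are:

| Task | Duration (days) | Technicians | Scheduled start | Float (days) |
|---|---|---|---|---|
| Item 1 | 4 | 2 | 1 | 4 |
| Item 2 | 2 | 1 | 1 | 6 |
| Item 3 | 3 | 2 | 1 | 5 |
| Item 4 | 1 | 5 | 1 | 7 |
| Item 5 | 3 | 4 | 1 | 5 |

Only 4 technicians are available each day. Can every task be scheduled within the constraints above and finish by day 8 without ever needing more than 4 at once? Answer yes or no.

Total technician-days = 33; over 8 days the average is 33/8 > 4, so some day must exceed 4.

no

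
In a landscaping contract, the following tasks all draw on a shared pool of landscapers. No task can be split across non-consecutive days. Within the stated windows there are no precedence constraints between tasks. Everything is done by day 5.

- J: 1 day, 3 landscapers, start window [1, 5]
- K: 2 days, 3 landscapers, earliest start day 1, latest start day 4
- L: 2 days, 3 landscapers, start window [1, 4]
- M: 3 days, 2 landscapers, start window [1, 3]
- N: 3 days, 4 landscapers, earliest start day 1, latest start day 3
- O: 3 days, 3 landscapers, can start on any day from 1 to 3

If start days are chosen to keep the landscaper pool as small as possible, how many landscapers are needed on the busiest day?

9

Early-start (J@1, K@1, L@1, M@1, N@1, O@1) gives peak 18: d1:18  d2:15  d3:9  d4:0  d5:0.
Shift M→2, N→3, O→3.
Schedule J@1, K@1, L@1, M@2, N@3, O@3: d1:9  d2:8  d3:9  d4:9  d5:7 — peak 9.
Total landscaper-days = 42 over 5 days ⇒ peak ≥ ⌈42/5⌉ = 9, so 9 is optimal.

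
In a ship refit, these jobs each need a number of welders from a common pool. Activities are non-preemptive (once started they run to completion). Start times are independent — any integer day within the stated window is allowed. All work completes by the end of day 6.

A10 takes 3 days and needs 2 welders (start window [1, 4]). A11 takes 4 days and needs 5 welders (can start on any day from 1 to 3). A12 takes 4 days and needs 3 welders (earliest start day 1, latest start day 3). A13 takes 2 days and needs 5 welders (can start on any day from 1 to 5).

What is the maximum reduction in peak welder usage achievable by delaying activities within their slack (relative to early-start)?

5

Early-start peak: d1:15  d2:15  d3:10  d4:8  d5:0  d6:0 ⇒ 15.
Leveled (A10@1, A11@1, A12@1, A13@5): d1:10  d2:10  d3:10  d4:8  d5:5  d6:5 ⇒ 10.
Reduction 15 − 10 = 5.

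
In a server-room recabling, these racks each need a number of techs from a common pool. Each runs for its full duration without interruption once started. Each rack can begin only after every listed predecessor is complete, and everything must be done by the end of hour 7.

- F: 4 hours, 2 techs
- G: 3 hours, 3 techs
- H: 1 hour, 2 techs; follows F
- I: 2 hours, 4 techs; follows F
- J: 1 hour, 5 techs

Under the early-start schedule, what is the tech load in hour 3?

At early start, hour 3 has: F, G.
Demand: 2 + 3 = 5.

5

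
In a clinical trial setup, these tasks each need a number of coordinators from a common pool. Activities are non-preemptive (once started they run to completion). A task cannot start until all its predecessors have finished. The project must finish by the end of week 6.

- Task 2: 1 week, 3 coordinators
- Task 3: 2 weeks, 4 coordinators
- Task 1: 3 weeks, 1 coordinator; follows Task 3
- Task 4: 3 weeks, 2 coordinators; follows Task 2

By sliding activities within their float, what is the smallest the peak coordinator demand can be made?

Early-start (Task 2@1, Task 3@1, Task 1@3, Task 4@2) gives peak 7: w1:7  w2:6  w3:3  w4:3  w5:1  w6:0.
Shift Task 3→2, Task 1→4, Task 4→4.
Schedule Task 2@1, Task 3@2, Task 1@4, Task 4@4: w1:3  w2:4  w3:4  w4:3  w5:3  w6:3 — peak 4.
Total coordinator-weeks = 20 over 6 weeks ⇒ peak ≥ ⌈20/6⌉ = 4, so 4 is optimal.

4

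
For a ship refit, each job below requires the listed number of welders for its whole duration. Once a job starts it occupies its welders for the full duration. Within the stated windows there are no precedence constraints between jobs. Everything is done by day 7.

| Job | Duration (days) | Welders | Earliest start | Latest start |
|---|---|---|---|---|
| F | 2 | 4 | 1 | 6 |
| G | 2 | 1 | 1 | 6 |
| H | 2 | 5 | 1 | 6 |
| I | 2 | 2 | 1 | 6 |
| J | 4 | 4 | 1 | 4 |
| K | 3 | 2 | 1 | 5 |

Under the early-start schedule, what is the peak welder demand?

18

Early-start schedule: F@1, G@1, H@1, I@1, J@1, K@1.
Load per day: day 1: 18, day 2: 18, day 3: 6, day 4: 4, day 5: 0, day 6: 0, day 7: 0.
Peak is 18.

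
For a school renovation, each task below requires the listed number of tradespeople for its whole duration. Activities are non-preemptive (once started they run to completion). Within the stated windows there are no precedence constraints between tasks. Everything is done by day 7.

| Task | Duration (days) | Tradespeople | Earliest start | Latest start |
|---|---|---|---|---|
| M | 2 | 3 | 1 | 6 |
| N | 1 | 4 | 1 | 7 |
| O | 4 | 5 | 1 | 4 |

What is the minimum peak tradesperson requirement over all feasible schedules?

5

Early-start (M@1, N@1, O@1) gives peak 12: d1:12  d2:8  d3:5  d4:5  d5:0  d6:0  d7:0.
Shift N→3, O→4.
Schedule M@1, N@3, O@4: d1:3  d2:3  d3:4  d4:5  d5:5  d6:5  d7:5 — peak 5.
Total tradesperson-days = 30 over 7 days ⇒ peak ≥ ⌈30/7⌉ = 5, so 5 is optimal.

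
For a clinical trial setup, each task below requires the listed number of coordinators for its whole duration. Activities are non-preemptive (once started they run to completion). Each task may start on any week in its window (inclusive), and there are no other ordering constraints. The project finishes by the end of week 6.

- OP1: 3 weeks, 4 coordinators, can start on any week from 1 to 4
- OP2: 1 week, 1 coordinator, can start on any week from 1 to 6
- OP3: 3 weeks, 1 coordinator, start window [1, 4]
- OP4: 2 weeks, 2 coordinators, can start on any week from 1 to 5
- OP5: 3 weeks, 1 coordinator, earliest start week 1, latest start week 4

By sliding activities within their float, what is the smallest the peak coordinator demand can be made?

Early-start (OP1@1, OP2@1, OP3@1, OP4@1, OP5@1) gives peak 9: w1:9  w2:8  w3:6  w4:0  w5:0  w6:0.
Shift OP2→4, OP3→4, OP4→5, OP5→4.
Schedule OP1@1, OP2@4, OP3@4, OP4@5, OP5@4: w1:4  w2:4  w3:4  w4:3  w5:4  w6:4 — peak 4.
Total coordinator-weeks = 23 over 6 weeks ⇒ peak ≥ ⌈23/6⌉ = 4, so 4 is optimal.

4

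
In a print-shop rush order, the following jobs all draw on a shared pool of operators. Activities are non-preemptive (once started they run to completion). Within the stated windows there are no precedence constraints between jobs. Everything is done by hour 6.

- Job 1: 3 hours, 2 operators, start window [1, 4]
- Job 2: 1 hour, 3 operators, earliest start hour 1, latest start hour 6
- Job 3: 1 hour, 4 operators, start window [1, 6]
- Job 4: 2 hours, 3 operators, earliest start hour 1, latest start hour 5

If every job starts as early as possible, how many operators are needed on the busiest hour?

Early-start schedule: Job 1@1, Job 2@1, Job 3@1, Job 4@1.
Load per hour: hour 1: 12, hour 2: 5, hour 3: 2, hour 4: 0, hour 5: 0, hour 6: 0.
Peak is 12.

12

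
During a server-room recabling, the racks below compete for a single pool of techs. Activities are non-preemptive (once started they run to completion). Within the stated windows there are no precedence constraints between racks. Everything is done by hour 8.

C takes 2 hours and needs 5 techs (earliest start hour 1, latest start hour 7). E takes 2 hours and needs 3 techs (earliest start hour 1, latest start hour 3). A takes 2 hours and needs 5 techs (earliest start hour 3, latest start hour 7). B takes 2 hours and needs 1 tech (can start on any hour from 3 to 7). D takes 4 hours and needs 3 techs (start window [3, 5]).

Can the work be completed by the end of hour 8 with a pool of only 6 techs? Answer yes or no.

yes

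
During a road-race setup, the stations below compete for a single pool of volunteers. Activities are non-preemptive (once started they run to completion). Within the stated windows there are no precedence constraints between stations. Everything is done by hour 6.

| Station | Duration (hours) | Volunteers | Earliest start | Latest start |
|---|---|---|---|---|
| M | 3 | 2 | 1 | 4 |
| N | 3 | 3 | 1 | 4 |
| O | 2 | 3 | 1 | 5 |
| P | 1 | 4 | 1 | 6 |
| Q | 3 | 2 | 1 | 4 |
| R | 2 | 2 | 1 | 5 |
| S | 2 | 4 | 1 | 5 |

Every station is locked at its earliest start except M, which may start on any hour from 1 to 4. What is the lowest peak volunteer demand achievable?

M@1: h1:20  h2:16  h3:7  h4:0  h5:0  h6:0 → peak 20
M@2: h1:18  h2:16  h3:7  h4:2  h5:0  h6:0 → peak 18
M@3: h1:18  h2:14  h3:7  h4:2  h5:2  h6:0 → peak 18
M@4: h1:18  h2:14  h3:5  h4:2  h5:2  h6:2 → peak 18
Best is M@2, peak 18.

18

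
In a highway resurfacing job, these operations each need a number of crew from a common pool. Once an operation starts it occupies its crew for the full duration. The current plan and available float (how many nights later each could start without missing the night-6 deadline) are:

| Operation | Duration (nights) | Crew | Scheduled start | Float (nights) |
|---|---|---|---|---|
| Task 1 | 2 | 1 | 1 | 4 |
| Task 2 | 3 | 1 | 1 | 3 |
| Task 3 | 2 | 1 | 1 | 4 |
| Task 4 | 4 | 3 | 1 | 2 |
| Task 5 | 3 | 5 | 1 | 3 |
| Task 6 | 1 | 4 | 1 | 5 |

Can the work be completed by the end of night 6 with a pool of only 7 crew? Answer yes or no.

The minimum achievable peak is 8; 7 < 8, so no feasible schedule stays within the cap.

no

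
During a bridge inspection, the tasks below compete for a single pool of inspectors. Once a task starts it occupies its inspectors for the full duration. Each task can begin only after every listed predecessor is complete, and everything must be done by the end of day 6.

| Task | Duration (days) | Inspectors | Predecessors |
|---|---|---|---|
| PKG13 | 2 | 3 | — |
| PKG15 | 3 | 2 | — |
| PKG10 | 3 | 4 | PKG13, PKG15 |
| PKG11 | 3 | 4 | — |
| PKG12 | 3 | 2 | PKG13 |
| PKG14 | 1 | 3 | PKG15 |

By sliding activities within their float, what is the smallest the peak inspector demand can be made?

9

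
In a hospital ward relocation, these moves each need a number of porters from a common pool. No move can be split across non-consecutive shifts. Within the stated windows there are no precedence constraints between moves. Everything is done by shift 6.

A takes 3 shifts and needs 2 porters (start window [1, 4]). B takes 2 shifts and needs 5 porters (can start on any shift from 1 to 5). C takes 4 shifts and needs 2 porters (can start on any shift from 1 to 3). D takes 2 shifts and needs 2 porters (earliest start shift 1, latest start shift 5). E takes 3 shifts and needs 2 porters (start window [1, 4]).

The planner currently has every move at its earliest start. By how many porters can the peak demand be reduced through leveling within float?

6

Early-start peak: s1:13  s2:13  s3:6  s4:2  s5:0  s6:0 ⇒ 13.
Leveled (A@1, B@1, C@3, D@3, E@4): s1:7  s2:7  s3:6  s4:6  s5:4  s6:4 ⇒ 7.
Reduction 13 − 7 = 6.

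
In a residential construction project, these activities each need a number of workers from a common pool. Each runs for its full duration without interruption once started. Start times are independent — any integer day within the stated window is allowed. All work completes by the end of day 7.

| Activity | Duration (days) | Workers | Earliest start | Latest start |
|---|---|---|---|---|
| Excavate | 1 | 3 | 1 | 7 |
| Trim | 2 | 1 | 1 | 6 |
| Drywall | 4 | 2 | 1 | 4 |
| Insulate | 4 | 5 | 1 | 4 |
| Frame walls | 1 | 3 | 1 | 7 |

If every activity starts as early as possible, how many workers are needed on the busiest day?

Early-start schedule: Excavate@1, Trim@1, Drywall@1, Insulate@1, Frame walls@1.
Load per day: day 1: 14, day 2: 8, day 3: 7, day 4: 7, day 5: 0, day 6: 0, day 7: 0.
Peak is 14.

14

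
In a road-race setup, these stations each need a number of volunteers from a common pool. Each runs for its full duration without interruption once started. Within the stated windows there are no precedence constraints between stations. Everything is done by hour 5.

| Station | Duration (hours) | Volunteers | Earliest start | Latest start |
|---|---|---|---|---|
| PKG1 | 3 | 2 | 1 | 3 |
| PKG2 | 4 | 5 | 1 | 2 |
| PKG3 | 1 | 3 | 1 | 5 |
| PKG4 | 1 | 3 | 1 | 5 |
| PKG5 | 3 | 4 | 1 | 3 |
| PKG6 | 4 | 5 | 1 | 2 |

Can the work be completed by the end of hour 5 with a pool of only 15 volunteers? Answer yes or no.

The minimum achievable peak is 16; 15 < 16, so no feasible schedule stays within the cap.

no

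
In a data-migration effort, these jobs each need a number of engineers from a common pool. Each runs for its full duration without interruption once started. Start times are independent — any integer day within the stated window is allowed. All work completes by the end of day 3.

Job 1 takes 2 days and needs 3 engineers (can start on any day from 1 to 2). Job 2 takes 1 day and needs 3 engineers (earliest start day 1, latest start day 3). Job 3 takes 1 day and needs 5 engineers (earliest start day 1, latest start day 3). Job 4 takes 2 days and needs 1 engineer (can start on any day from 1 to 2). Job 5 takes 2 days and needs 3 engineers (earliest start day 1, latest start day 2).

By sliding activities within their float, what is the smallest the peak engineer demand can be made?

Early-start (Job 1@1, Job 2@1, Job 3@1, Job 4@1, Job 5@1) gives peak 15: d1:15  d2:7  d3:0.
Shift Job 3→3, Job 5→2.
Schedule Job 1@1, Job 2@1, Job 3@3, Job 4@1, Job 5@2: d1:7  d2:7  d3:8 — peak 8.
Total engineer-days = 22 over 3 days ⇒ peak ≥ ⌈22/3⌉ = 8, so 8 is optimal.

8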